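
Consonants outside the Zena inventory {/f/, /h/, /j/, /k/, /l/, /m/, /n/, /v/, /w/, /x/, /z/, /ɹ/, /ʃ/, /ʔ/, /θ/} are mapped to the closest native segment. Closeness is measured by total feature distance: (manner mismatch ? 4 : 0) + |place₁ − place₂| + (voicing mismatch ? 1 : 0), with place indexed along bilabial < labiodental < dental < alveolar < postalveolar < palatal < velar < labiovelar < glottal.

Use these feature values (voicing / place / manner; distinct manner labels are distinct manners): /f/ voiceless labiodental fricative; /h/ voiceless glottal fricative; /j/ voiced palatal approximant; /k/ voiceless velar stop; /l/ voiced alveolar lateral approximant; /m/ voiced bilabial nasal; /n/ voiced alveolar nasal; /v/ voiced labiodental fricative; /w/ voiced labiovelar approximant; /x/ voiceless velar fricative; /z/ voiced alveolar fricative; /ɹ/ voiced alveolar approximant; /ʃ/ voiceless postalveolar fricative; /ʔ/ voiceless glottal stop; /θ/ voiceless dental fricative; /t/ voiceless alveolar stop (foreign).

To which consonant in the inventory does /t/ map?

/k/ is closest: same manner (stop), place distance 3 (alveolar→velar), same voicing; total 3. Next closest is /l/ at distance 5.

k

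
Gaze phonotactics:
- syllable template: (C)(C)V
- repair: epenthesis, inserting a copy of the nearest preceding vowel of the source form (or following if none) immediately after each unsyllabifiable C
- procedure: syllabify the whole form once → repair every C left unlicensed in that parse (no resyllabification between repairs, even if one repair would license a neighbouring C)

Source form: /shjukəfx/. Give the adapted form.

Syllabifying with onset maximization leaves /s/, /f/, /x/ stranded (no codas are permitted; onsets may contain at most 2 consonants).
Epenthesis after each stranded consonant: /s/ → /su/, /f/ → /fə/, /x/ → /xə/.

suhjukəfəxə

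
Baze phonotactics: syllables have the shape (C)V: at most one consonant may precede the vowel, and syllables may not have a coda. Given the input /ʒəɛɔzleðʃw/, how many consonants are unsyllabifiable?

The consonants /z/, /ð/, /ʃ/, /w/ cannot be parsed into a legal (C)V syllable (no codas are permitted; onsets are limited to one consonant).

4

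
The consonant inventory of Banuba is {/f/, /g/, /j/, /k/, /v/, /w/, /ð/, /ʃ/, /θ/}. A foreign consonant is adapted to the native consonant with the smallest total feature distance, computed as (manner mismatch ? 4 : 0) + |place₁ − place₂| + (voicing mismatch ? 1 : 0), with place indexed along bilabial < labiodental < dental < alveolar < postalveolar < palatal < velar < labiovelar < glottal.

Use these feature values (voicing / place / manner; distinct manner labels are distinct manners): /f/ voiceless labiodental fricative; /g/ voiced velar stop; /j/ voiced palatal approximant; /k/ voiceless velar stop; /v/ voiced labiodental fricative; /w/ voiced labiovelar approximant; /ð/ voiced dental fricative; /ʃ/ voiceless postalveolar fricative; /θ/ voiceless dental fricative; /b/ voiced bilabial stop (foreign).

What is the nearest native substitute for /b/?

v

/v/ is closest: manner differs (stop→fricative, +4), place distance 1 (bilabial→labiodental), same voicing; total 5. Next closest is /f/ at distance 6.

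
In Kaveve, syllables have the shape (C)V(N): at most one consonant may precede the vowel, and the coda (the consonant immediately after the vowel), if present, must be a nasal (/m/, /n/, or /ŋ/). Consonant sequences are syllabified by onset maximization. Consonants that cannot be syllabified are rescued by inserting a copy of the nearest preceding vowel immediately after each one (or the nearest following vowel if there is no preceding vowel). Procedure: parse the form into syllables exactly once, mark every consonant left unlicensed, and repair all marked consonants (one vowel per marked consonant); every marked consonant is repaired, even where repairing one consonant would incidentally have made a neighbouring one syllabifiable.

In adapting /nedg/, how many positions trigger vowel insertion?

2

The unsyllabifiable consonants are /d/, /g/; each receives one epenthetic vowel.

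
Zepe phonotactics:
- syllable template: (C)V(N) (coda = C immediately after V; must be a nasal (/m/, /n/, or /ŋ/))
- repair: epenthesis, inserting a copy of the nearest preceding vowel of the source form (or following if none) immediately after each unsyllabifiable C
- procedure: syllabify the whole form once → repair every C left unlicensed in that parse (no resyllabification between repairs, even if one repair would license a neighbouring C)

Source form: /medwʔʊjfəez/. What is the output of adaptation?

medeweʔʊjʊfəeze

Syllabifying with onset maximization leaves /d/, /w/, /j/, /z/ stranded (only a nasal (/m/, /n/, or /ŋ/) is licensed in coda position; onsets are limited to one consonant).
Epenthesis after each stranded consonant: /d/ → /de/, /w/ → /we/, /j/ → /jʊ/, /z/ → /ze/.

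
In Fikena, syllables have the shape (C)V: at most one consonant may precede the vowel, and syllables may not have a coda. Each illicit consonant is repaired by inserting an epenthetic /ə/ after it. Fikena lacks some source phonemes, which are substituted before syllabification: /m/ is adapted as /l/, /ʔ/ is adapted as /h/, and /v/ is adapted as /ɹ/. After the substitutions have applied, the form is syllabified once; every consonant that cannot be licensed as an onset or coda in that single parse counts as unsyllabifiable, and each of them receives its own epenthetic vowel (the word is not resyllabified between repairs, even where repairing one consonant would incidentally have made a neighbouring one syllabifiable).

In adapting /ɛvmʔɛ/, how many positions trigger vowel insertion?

2

After substitution the input is /ɛɹlhɛ/.
The unsyllabifiable consonants are /ɹ/, /l/; each receives one epenthetic vowel.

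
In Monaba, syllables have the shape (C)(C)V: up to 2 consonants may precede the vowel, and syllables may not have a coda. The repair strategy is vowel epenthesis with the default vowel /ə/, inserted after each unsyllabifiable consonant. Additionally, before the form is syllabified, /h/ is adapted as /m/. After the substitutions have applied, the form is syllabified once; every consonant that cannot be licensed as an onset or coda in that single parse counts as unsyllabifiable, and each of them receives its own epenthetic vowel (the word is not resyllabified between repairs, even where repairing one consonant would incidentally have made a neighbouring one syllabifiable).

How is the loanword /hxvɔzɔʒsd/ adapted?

Substitution: /h/ → /m/, giving /mxvɔzɔʒsd/.
Syllabifying with onset maximization leaves /m/, /ʒ/, /s/, /d/ stranded (no codas are permitted; onsets may contain at most 2 consonants).
Inserting the epenthetic vowel yields /m/ → /mə/, /ʒ/ → /ʒə/, /s/ → /sə/, /d/ → /də/.

məxvɔzɔʒəsədə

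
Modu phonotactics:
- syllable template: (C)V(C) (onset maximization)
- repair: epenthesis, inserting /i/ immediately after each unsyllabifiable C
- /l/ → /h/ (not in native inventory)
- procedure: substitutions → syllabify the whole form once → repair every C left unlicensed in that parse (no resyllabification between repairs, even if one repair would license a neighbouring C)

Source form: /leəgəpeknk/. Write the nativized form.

heəgəpekniki

Substitution: /l/ → /h/, giving /heəgəpeknk/.
The consonants /n/, /k/ cannot be parsed into a legal (C)V(C) syllable (at most one coda consonant is licensed; onsets are limited to one consonant).
Each unlicensed consonant becomes the onset of a new syllable: /n/ → /ni/, /k/ → /ki/.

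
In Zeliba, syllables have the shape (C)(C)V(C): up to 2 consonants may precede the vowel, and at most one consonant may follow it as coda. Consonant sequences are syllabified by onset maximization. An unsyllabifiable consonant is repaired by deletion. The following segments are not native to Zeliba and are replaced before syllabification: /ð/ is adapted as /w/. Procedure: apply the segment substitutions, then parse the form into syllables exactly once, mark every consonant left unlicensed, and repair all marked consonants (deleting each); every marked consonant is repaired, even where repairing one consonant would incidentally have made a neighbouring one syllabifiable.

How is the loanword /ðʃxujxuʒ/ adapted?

ʃxujxuʒ

Substitution: /ð/ → /w/, giving /wʃxujxuʒ/.
Syllabifying with onset maximization leaves /w/ stranded (at most one coda consonant is licensed; onsets may contain at most 2 consonants).
Deletion applies to /w/.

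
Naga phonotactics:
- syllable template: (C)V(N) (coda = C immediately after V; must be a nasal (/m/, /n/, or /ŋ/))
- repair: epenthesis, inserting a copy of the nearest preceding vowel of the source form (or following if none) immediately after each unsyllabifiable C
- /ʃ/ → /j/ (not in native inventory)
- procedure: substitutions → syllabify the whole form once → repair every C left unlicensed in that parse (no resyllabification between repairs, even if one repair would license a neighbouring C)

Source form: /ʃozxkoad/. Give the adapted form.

jozoxokoada

Substitution: /ʃ/ → /j/, giving /jozxkoad/.
The consonants /z/, /x/, /d/ cannot be parsed into a legal (C)V(N) syllable (only a nasal (/m/, /n/, or /ŋ/) is licensed in coda position; onsets are limited to one consonant).
Each unlicensed consonant becomes the onset of a new syllable: /z/ → /zo/, /x/ → /xo/, /d/ → /da/.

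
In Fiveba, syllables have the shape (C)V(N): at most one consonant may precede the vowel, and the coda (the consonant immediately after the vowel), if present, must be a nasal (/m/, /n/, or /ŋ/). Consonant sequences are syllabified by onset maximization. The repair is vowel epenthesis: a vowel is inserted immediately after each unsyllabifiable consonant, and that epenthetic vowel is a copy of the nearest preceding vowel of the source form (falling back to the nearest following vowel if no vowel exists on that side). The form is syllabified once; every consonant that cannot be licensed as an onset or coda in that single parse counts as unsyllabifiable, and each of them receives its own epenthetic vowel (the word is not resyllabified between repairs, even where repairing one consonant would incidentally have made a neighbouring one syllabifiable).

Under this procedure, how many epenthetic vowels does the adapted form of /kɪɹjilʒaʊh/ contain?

3

The unsyllabifiable consonants are /ɹ/, /l/, /h/; each receives one epenthetic vowel.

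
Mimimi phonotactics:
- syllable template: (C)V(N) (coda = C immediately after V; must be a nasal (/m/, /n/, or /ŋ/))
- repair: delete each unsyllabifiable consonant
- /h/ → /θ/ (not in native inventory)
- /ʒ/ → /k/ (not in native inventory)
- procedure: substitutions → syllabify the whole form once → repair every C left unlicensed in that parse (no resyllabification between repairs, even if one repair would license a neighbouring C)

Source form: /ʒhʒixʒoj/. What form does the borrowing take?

kiko

Substitution: /ʒ/ → /k/, /h/ → /θ/, giving /kθkixkoj/.
Syllabifying with onset maximization leaves /k/, /θ/, /x/, /j/ stranded (only a nasal (/m/, /n/, or /ŋ/) is licensed in coda position; onsets are limited to one consonant).
Each unlicensed consonant is deleted: /k/, /θ/, /x/, /j/.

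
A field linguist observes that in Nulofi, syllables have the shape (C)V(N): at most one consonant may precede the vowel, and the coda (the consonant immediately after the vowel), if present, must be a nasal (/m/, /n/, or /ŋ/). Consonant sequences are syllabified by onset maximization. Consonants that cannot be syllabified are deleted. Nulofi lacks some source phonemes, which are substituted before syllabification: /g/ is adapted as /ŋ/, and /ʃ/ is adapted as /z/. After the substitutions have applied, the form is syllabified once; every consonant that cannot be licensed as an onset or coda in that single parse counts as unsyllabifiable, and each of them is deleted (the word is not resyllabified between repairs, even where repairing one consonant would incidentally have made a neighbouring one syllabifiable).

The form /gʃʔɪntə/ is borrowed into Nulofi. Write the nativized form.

ʔɪntə

Substitution: /g/ → /ŋ/, /ʃ/ → /z/, giving /ŋzʔɪntə/.
Under (C)V(N), the unsyllabifiable consonants are /ŋ/, /z/ (only a nasal (/m/, /n/, or /ŋ/) is licensed in coda position; onsets are limited to one consonant).
Deleting the stranded consonants removes /ŋ/, /z/.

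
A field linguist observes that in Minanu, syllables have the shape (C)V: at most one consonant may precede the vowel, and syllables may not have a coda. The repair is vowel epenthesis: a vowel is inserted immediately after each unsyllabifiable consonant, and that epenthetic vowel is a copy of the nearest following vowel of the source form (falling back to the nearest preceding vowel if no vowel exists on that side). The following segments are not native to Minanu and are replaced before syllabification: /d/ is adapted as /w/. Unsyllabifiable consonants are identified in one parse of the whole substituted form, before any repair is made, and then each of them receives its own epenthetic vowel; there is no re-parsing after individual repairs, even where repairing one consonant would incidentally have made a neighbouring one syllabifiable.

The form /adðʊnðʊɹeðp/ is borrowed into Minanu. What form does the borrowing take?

Substitution: /d/ → /w/, giving /awðʊnðʊɹeðp/.
Under (C)V, the unsyllabifiable consonants are /w/, /n/, /ð/, /p/ (no codas are permitted; onsets are limited to one consonant).
Inserting the epenthetic vowel yields /w/ → /wʊ/, /n/ → /nʊ/, /ð/ → /ðe/, /p/ → /pe/.

awʊðʊnʊðʊɹeðepe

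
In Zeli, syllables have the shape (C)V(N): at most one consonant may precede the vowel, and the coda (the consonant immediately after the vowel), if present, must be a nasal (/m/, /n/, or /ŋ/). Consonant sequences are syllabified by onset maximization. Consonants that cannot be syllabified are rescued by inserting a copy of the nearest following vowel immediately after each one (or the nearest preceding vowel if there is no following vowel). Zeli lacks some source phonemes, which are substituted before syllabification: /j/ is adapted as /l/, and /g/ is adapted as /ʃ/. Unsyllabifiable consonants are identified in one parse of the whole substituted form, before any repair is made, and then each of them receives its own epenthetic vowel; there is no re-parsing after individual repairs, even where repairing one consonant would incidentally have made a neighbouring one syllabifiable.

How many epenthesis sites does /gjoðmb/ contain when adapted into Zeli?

4

After substitution the input is /ʃloðmb/.
The unsyllabifiable consonants are /ʃ/, /ð/, /m/, /b/; each receives one epenthetic vowel.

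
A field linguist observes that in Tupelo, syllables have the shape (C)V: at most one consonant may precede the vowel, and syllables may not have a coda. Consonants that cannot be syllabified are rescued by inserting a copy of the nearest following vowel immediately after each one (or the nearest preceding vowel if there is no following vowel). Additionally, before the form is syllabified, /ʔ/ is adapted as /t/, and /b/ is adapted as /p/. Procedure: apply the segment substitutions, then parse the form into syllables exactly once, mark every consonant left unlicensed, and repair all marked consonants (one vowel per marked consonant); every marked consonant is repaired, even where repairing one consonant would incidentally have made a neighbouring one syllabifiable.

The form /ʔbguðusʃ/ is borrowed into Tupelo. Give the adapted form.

Substitution: /ʔ/ → /t/, /b/ → /p/, giving /tpguðusʃ/.
Syllabifying with onset maximization leaves /t/, /p/, /s/, /ʃ/ stranded (no codas are permitted; onsets are limited to one consonant).
Epenthesis after each stranded consonant: /t/ → /tu/, /p/ → /pu/, /s/ → /su/, /ʃ/ → /ʃu/.

tupuguðusuʃu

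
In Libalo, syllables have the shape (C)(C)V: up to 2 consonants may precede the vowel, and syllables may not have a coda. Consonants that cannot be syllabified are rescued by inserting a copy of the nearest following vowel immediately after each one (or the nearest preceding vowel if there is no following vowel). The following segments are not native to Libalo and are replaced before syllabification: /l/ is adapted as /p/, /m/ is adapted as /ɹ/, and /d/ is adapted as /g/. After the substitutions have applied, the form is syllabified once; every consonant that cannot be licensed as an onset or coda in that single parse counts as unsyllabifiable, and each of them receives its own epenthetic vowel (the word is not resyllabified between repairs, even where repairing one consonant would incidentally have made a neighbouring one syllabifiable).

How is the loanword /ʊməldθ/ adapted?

ʊɹəpəgəθə

Substitution: /m/ → /ɹ/, /l/ → /p/, /d/ → /g/, giving /ʊɹəpgθ/.
Under (C)(C)V, the unsyllabifiable consonants are /p/, /g/, /θ/ (no codas are permitted; onsets may contain at most 2 consonants).
Each unlicensed consonant becomes the onset of a new syllable: /p/ → /pə/, /g/ → /gə/, /θ/ → /θə/.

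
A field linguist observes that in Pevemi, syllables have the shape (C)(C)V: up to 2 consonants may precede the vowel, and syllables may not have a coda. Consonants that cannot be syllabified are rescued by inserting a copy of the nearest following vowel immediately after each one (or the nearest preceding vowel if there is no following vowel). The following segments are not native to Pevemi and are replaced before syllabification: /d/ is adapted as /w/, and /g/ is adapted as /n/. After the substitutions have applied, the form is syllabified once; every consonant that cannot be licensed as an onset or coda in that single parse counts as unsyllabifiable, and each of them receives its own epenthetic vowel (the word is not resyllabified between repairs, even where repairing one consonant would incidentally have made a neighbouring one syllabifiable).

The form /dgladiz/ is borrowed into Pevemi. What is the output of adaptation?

Substitution: /d/ → /w/, /g/ → /n/, giving /wnlawiz/.
Syllabifying with onset maximization leaves /w/, /z/ stranded (no codas are permitted; onsets may contain at most 2 consonants).
Epenthesis after each stranded consonant: /w/ → /wa/, /z/ → /zi/.

wanlawizi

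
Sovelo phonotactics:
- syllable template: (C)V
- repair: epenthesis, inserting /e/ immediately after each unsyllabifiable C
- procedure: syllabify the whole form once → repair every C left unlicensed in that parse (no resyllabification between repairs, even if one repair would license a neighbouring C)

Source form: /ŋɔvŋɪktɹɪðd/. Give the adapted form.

Under (C)V, the unsyllabifiable consonants are /v/, /k/, /t/, /ð/, /d/ (no codas are permitted; onsets are limited to one consonant).
Each unlicensed consonant becomes the onset of a new syllable: /v/ → /ve/, /k/ → /ke/, /t/ → /te/, /ð/ → /ðe/, /d/ → /de/.

ŋɔveŋɪketeɹɪðede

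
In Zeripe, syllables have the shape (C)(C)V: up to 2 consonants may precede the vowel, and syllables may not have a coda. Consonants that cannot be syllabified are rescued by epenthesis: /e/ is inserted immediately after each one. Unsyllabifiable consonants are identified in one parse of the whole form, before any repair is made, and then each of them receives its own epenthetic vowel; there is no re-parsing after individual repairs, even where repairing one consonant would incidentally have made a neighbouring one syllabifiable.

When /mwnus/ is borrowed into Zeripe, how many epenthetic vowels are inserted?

2

The unsyllabifiable consonants are /m/, /s/; each receives one epenthetic vowel.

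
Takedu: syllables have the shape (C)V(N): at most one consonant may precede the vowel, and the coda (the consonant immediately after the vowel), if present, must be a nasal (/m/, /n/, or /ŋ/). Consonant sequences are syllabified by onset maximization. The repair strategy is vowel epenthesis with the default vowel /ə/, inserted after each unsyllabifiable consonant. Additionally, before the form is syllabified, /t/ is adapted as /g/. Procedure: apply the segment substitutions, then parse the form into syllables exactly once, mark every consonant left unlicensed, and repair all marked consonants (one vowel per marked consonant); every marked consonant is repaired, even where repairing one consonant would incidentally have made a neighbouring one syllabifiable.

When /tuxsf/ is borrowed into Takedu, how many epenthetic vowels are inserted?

3

After substitution the input is /guxsf/.
The unsyllabifiable consonants are /x/, /s/, /f/; each receives one epenthetic vowel.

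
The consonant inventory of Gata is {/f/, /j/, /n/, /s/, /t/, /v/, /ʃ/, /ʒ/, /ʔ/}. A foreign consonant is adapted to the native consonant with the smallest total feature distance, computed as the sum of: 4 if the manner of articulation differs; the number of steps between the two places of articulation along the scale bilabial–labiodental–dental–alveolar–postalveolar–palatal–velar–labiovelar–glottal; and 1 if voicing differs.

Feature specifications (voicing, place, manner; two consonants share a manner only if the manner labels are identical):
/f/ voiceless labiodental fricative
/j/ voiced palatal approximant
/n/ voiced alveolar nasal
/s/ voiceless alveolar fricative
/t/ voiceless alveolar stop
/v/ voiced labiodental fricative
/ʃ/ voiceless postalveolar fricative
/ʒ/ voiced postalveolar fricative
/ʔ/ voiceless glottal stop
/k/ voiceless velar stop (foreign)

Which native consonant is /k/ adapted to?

/ʔ/ is closest: same manner (stop), place distance 2 (velar→glottal), same voicing; total 2. Next closest is /t/ at distance 3.

ʔ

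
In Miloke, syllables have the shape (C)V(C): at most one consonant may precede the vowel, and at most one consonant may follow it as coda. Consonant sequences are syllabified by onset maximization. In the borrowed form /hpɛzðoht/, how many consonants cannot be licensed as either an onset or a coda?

2

The consonants /h/, /t/ cannot be parsed into a legal (C)V(C) syllable (at most one coda consonant is licensed; onsets are limited to one consonant).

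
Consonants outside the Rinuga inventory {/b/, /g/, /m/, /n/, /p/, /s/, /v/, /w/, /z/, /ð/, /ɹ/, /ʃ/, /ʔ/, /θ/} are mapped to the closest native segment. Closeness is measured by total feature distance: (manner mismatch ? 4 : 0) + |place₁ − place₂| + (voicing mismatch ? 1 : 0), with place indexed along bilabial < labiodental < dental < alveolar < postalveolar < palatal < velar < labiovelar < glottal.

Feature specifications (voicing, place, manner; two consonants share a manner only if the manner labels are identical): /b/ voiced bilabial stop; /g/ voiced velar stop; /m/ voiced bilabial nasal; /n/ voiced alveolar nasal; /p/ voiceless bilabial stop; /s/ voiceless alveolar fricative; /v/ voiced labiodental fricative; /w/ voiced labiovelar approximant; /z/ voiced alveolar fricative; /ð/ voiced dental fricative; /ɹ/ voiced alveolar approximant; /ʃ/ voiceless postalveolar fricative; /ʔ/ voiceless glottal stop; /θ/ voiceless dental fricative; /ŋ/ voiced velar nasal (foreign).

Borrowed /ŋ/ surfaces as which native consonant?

n

/n/ is closest: same manner (nasal), place distance 3 (velar→alveolar), same voicing; total 3. Next closest is /g/ at distance 4.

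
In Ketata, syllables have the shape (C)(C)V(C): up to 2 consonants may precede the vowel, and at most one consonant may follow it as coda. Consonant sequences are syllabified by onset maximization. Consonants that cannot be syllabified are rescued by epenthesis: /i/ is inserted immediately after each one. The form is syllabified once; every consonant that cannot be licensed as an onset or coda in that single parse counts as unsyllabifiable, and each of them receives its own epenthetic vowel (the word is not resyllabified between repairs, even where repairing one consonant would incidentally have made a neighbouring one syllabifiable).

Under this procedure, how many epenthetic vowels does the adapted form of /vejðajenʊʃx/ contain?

1

The unsyllabifiable consonants are /x/; each receives one epenthetic vowel.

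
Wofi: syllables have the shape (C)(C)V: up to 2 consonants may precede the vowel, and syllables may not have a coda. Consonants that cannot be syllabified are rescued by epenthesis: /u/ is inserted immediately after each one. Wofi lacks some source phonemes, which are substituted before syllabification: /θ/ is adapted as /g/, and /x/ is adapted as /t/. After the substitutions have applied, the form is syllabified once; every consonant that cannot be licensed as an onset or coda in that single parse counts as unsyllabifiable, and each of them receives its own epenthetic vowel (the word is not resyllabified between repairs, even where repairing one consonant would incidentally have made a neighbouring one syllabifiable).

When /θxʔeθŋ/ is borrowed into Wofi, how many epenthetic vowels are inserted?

3

After substitution the input is /gtʔegŋ/.
The unsyllabifiable consonants are /g/, /g/, /ŋ/; each receives one epenthetic vowel.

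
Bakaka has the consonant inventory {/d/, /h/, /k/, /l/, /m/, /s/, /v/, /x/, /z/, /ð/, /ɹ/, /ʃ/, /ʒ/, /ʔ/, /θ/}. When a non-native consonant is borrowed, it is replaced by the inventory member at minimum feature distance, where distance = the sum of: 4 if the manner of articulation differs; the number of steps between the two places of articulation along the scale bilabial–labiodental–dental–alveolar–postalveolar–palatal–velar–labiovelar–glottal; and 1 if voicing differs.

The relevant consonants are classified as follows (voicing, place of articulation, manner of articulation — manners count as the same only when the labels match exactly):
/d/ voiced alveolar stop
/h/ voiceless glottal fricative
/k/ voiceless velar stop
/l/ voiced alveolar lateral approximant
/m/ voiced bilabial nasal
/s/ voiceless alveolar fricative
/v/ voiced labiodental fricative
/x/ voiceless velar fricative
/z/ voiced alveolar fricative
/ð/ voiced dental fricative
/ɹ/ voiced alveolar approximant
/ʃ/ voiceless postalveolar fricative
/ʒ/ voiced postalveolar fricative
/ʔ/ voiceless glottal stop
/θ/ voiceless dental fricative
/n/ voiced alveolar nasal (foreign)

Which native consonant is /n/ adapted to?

m

/m/ is closest: same manner (nasal), place distance 3 (alveolar→bilabial), same voicing; total 3. Next closest is /d/ at distance 4.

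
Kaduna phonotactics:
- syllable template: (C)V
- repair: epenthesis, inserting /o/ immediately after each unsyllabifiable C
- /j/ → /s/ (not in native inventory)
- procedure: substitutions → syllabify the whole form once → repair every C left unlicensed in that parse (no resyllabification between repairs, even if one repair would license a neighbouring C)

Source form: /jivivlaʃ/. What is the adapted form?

Substitution: /j/ → /s/, giving /sivivlaʃ/.
Syllabifying with onset maximization leaves /v/, /ʃ/ stranded (no codas are permitted; onsets are limited to one consonant).
Epenthesis after each stranded consonant: /v/ → /vo/, /ʃ/ → /ʃo/.

sivivolaʃo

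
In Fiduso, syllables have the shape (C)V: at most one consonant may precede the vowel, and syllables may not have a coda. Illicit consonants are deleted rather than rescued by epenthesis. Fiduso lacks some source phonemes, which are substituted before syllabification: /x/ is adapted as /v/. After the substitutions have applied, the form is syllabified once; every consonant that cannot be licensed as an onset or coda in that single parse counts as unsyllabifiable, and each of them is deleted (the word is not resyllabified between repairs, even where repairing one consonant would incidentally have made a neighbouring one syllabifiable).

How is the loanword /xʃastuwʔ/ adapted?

ʃatu

Substitution: /x/ → /v/, giving /vʃastuwʔ/.
Syllabifying with onset maximization leaves /v/, /s/, /w/, /ʔ/ stranded (no codas are permitted; onsets are limited to one consonant).
Deletion applies to /v/, /s/, /w/, /ʔ/.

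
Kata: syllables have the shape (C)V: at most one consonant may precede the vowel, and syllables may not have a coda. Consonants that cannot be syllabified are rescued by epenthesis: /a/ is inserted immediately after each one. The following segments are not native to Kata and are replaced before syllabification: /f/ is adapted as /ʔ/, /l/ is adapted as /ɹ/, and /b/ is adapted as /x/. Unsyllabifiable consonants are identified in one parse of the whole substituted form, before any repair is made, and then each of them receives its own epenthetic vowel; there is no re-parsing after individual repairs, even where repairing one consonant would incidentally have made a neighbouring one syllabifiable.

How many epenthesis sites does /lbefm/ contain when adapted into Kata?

After substitution the input is /ɹxeʔm/.
The unsyllabifiable consonants are /ɹ/, /ʔ/, /m/; each receives one epenthetic vowel.

3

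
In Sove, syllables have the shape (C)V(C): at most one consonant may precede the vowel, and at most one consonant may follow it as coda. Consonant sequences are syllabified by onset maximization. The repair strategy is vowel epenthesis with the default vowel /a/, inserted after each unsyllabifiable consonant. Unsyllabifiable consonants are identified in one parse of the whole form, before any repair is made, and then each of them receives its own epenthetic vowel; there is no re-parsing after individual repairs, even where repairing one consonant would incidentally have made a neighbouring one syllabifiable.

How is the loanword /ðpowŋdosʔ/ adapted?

ðapowŋadosʔa

Under (C)V(C), the unsyllabifiable consonants are /ð/, /ŋ/, /ʔ/ (at most one coda consonant is licensed; onsets are limited to one consonant).
Inserting the epenthetic vowel yields /ð/ → /ða/, /ŋ/ → /ŋa/, /ʔ/ → /ʔa/.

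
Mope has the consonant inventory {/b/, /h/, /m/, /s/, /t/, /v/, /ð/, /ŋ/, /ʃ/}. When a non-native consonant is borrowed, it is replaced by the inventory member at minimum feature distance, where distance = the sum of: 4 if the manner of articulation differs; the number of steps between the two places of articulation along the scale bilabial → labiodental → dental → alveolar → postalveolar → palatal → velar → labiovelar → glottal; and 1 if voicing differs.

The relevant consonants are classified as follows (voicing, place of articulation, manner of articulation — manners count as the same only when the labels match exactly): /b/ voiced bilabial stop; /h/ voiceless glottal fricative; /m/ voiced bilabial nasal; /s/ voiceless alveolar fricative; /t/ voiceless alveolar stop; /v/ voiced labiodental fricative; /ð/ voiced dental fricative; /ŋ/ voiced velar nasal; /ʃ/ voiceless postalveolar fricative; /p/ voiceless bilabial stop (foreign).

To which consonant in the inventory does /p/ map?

/b/ is closest: same manner (stop), place distance 0 (bilabial→bilabial), voicing differs (+1); total 1. Next closest is /t/ at distance 3.

b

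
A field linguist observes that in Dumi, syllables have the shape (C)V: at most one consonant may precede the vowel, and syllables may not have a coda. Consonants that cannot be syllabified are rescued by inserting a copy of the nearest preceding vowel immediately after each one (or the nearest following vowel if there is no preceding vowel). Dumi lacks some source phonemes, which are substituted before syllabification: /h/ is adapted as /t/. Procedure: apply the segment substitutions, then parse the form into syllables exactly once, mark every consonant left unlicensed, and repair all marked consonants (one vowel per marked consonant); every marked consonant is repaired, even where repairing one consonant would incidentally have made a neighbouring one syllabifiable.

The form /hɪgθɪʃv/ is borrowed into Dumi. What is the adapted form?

Substitution: /h/ → /t/, giving /tɪgθɪʃv/.
Syllabifying with onset maximization leaves /g/, /ʃ/, /v/ stranded (no codas are permitted; onsets are limited to one consonant).
Epenthesis after each stranded consonant: /g/ → /gɪ/, /ʃ/ → /ʃɪ/, /v/ → /vɪ/.

tɪgɪθɪʃɪvɪ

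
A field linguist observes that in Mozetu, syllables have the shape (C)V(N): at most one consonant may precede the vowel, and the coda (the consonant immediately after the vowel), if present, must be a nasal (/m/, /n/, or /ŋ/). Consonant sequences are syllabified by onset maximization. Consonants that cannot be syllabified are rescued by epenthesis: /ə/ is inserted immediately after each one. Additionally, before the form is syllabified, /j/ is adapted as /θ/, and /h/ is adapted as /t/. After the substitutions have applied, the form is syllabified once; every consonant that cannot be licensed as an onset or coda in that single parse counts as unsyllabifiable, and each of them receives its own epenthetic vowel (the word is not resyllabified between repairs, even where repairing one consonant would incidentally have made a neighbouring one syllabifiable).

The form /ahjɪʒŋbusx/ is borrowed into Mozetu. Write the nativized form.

Substitution: /h/ → /t/, /j/ → /θ/, giving /atθɪʒŋbusx/.
The consonants /t/, /ʒ/, /ŋ/, /s/, /x/ cannot be parsed into a legal (C)V(N) syllable (only a nasal (/m/, /n/, or /ŋ/) is licensed in coda position; onsets are limited to one consonant).
Each unlicensed consonant becomes the onset of a new syllable: /t/ → /tə/, /ʒ/ → /ʒə/, /ŋ/ → /ŋə/, /s/ → /sə/, /x/ → /xə/.

atəθɪʒəŋəbusəxə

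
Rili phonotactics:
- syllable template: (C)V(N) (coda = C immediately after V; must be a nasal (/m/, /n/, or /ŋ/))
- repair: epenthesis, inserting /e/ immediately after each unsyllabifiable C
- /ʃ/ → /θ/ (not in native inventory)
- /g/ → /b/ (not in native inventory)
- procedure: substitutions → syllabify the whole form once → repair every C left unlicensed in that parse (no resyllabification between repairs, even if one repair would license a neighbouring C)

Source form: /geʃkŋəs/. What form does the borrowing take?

beθekeŋəse

Substitution: /g/ → /b/, /ʃ/ → /θ/, giving /beθkŋəs/.
Syllabifying with onset maximization leaves /θ/, /k/, /s/ stranded (only a nasal (/m/, /n/, or /ŋ/) is licensed in coda position; onsets are limited to one consonant).
Inserting the epenthetic vowel yields /θ/ → /θe/, /k/ → /ke/, /s/ → /se/.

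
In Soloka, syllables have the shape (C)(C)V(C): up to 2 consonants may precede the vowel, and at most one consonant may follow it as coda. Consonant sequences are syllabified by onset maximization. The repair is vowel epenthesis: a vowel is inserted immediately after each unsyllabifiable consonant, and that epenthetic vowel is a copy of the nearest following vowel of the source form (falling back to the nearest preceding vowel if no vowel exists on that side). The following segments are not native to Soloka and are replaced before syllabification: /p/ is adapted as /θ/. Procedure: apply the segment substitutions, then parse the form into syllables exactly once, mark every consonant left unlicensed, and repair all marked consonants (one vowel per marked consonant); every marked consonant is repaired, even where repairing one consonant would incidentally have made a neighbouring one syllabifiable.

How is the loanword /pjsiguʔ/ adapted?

θijsiguʔ

Substitution: /p/ → /θ/, giving /θjsiguʔ/.
Syllabifying with onset maximization leaves /θ/ stranded (at most one coda consonant is licensed; onsets may contain at most 2 consonants).
Each unlicensed consonant becomes the onset of a new syllable: /θ/ → /θi/.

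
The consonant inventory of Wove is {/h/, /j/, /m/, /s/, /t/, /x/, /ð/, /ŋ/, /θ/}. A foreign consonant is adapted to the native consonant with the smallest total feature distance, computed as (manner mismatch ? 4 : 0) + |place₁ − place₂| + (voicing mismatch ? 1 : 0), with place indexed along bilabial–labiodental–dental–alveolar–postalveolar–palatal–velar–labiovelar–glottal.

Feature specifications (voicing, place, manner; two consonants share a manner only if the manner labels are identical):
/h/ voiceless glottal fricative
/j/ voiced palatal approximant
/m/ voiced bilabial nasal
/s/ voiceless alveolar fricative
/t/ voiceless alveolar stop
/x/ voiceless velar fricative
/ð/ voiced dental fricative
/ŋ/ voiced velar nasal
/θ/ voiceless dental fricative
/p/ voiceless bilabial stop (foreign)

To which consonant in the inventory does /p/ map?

/t/ is closest: same manner (stop), place distance 3 (bilabial→alveolar), same voicing; total 3. Next closest is /m/ at distance 5.

t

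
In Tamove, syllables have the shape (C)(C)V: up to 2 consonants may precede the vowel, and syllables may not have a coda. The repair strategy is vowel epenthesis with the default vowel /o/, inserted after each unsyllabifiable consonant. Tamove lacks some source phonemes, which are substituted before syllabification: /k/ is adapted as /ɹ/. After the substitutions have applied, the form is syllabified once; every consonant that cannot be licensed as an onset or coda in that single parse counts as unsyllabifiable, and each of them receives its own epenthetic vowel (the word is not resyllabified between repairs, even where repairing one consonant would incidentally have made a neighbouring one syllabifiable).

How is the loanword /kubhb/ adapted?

Substitution: /k/ → /ɹ/, giving /ɹubhb/.
Syllabifying with onset maximization leaves /b/, /h/, /b/ stranded (no codas are permitted; onsets may contain at most 2 consonants).
Inserting the epenthetic vowel yields /b/ → /bo/, /h/ → /ho/, /b/ → /bo/.

ɹubohobo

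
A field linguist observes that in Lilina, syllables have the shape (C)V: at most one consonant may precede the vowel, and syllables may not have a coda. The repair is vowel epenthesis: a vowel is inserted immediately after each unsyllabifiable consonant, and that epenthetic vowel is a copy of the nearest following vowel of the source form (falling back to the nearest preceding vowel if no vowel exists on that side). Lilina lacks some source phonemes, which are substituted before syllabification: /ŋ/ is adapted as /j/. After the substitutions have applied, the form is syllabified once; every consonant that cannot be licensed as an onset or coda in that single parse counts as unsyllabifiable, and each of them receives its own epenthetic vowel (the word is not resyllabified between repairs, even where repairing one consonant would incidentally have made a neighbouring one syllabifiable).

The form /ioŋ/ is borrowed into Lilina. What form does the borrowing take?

Substitution: /ŋ/ → /j/, giving /ioj/.
The consonants /j/ cannot be parsed into a legal (C)V syllable (no codas are permitted; onsets are limited to one consonant).
Inserting the epenthetic vowel yields /j/ → /jo/.

iojo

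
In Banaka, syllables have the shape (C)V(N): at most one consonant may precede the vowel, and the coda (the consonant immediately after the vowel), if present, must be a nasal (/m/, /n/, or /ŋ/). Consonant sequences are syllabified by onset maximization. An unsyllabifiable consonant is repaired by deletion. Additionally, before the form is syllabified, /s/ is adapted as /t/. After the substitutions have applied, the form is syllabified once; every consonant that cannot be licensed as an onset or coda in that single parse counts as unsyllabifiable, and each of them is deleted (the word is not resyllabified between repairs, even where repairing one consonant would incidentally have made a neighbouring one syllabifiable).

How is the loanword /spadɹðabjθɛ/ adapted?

Substitution: /s/ → /t/, giving /tpadɹðabjθɛ/.
Syllabifying with onset maximization leaves /t/, /d/, /ɹ/, /b/, /j/ stranded (only a nasal (/m/, /n/, or /ŋ/) is licensed in coda position; onsets are limited to one consonant).
Each unlicensed consonant is deleted: /t/, /d/, /ɹ/, /b/, /j/.

paðaθɛ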